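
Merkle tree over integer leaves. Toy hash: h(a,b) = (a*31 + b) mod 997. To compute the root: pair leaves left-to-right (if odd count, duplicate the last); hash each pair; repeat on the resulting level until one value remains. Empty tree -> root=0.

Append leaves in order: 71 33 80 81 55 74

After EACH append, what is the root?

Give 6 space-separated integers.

After append 71 (leaves=[71]):
  L0: [71]
  root=71
After append 33 (leaves=[71, 33]):
  L0: [71, 33]
  L1: h(71,33)=(71*31+33)%997=240 -> [240]
  root=240
After append 80 (leaves=[71, 33, 80]):
  L0: [71, 33, 80]
  L1: h(71,33)=(71*31+33)%997=240 h(80,80)=(80*31+80)%997=566 -> [240, 566]
  L2: h(240,566)=(240*31+566)%997=30 -> [30]
  root=30
After append 81 (leaves=[71, 33, 80, 81]):
  L0: [71, 33, 80, 81]
  L1: h(71,33)=(71*31+33)%997=240 h(80,81)=(80*31+81)%997=567 -> [240, 567]
  L2: h(240,567)=(240*31+567)%997=31 -> [31]
  root=31
After append 55 (leaves=[71, 33, 80, 81, 55]):
  L0: [71, 33, 80, 81, 55]
  L1: h(71,33)=(71*31+33)%997=240 h(80,81)=(80*31+81)%997=567 h(55,55)=(55*31+55)%997=763 -> [240, 567, 763]
  L2: h(240,567)=(240*31+567)%997=31 h(763,763)=(763*31+763)%997=488 -> [31, 488]
  L3: h(31,488)=(31*31+488)%997=452 -> [452]
  root=452
After append 74 (leaves=[71, 33, 80, 81, 55, 74]):
  L0: [71, 33, 80, 81, 55, 74]
  L1: h(71,33)=(71*31+33)%997=240 h(80,81)=(80*31+81)%997=567 h(55,74)=(55*31+74)%997=782 -> [240, 567, 782]
  L2: h(240,567)=(240*31+567)%997=31 h(782,782)=(782*31+782)%997=99 -> [31, 99]
  L3: h(31,99)=(31*31+99)%997=63 -> [63]
  root=63

Answer: 71 240 30 31 452 63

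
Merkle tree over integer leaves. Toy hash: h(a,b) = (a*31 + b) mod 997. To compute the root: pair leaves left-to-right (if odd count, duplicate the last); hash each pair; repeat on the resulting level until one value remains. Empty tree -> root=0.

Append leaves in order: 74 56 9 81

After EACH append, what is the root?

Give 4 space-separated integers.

Answer: 74 356 357 429

Derivation:
After append 74 (leaves=[74]):
  L0: [74]
  root=74
After append 56 (leaves=[74, 56]):
  L0: [74, 56]
  L1: h(74,56)=(74*31+56)%997=356 -> [356]
  root=356
After append 9 (leaves=[74, 56, 9]):
  L0: [74, 56, 9]
  L1: h(74,56)=(74*31+56)%997=356 h(9,9)=(9*31+9)%997=288 -> [356, 288]
  L2: h(356,288)=(356*31+288)%997=357 -> [357]
  root=357
After append 81 (leaves=[74, 56, 9, 81]):
  L0: [74, 56, 9, 81]
  L1: h(74,56)=(74*31+56)%997=356 h(9,81)=(9*31+81)%997=360 -> [356, 360]
  L2: h(356,360)=(356*31+360)%997=429 -> [429]
  root=429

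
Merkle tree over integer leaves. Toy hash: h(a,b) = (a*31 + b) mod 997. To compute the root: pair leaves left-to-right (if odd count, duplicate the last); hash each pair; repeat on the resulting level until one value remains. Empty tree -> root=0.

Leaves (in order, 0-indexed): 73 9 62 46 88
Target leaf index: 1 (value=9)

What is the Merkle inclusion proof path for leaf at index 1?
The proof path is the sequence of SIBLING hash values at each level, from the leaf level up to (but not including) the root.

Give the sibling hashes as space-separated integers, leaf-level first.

L0 (leaves): [73, 9, 62, 46, 88], target index=1
L1: h(73,9)=(73*31+9)%997=278 [pair 0] h(62,46)=(62*31+46)%997=971 [pair 1] h(88,88)=(88*31+88)%997=822 [pair 2] -> [278, 971, 822]
  Sibling for proof at L0: 73
L2: h(278,971)=(278*31+971)%997=616 [pair 0] h(822,822)=(822*31+822)%997=382 [pair 1] -> [616, 382]
  Sibling for proof at L1: 971
L3: h(616,382)=(616*31+382)%997=535 [pair 0] -> [535]
  Sibling for proof at L2: 382
Root: 535
Proof path (sibling hashes from leaf to root): [73, 971, 382]

Answer: 73 971 382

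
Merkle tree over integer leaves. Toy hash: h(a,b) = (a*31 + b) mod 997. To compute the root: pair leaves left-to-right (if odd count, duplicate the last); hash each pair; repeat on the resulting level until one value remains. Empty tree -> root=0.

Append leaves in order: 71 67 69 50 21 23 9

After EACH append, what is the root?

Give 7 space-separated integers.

After append 71 (leaves=[71]):
  L0: [71]
  root=71
After append 67 (leaves=[71, 67]):
  L0: [71, 67]
  L1: h(71,67)=(71*31+67)%997=274 -> [274]
  root=274
After append 69 (leaves=[71, 67, 69]):
  L0: [71, 67, 69]
  L1: h(71,67)=(71*31+67)%997=274 h(69,69)=(69*31+69)%997=214 -> [274, 214]
  L2: h(274,214)=(274*31+214)%997=732 -> [732]
  root=732
After append 50 (leaves=[71, 67, 69, 50]):
  L0: [71, 67, 69, 50]
  L1: h(71,67)=(71*31+67)%997=274 h(69,50)=(69*31+50)%997=195 -> [274, 195]
  L2: h(274,195)=(274*31+195)%997=713 -> [713]
  root=713
After append 21 (leaves=[71, 67, 69, 50, 21]):
  L0: [71, 67, 69, 50, 21]
  L1: h(71,67)=(71*31+67)%997=274 h(69,50)=(69*31+50)%997=195 h(21,21)=(21*31+21)%997=672 -> [274, 195, 672]
  L2: h(274,195)=(274*31+195)%997=713 h(672,672)=(672*31+672)%997=567 -> [713, 567]
  L3: h(713,567)=(713*31+567)%997=736 -> [736]
  root=736
After append 23 (leaves=[71, 67, 69, 50, 21, 23]):
  L0: [71, 67, 69, 50, 21, 23]
  L1: h(71,67)=(71*31+67)%997=274 h(69,50)=(69*31+50)%997=195 h(21,23)=(21*31+23)%997=674 -> [274, 195, 674]
  L2: h(274,195)=(274*31+195)%997=713 h(674,674)=(674*31+674)%997=631 -> [713, 631]
  L3: h(713,631)=(713*31+631)%997=800 -> [800]
  root=800
After append 9 (leaves=[71, 67, 69, 50, 21, 23, 9]):
  L0: [71, 67, 69, 50, 21, 23, 9]
  L1: h(71,67)=(71*31+67)%997=274 h(69,50)=(69*31+50)%997=195 h(21,23)=(21*31+23)%997=674 h(9,9)=(9*31+9)%997=288 -> [274, 195, 674, 288]
  L2: h(274,195)=(274*31+195)%997=713 h(674,288)=(674*31+288)%997=245 -> [713, 245]
  L3: h(713,245)=(713*31+245)%997=414 -> [414]
  root=414

Answer: 71 274 732 713 736 800 414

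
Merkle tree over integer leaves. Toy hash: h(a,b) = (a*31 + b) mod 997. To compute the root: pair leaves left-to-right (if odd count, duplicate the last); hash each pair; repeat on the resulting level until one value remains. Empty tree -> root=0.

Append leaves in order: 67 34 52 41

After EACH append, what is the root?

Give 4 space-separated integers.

Answer: 67 117 306 295

Derivation:
After append 67 (leaves=[67]):
  L0: [67]
  root=67
After append 34 (leaves=[67, 34]):
  L0: [67, 34]
  L1: h(67,34)=(67*31+34)%997=117 -> [117]
  root=117
After append 52 (leaves=[67, 34, 52]):
  L0: [67, 34, 52]
  L1: h(67,34)=(67*31+34)%997=117 h(52,52)=(52*31+52)%997=667 -> [117, 667]
  L2: h(117,667)=(117*31+667)%997=306 -> [306]
  root=306
After append 41 (leaves=[67, 34, 52, 41]):
  L0: [67, 34, 52, 41]
  L1: h(67,34)=(67*31+34)%997=117 h(52,41)=(52*31+41)%997=656 -> [117, 656]
  L2: h(117,656)=(117*31+656)%997=295 -> [295]
  root=295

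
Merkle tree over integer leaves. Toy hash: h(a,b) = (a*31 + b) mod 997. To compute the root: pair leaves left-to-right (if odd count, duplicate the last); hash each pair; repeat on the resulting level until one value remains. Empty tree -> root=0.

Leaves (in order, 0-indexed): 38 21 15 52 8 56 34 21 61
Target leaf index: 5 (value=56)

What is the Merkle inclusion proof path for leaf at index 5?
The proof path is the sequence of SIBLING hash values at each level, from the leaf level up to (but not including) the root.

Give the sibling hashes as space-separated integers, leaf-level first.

L0 (leaves): [38, 21, 15, 52, 8, 56, 34, 21, 61], target index=5
L1: h(38,21)=(38*31+21)%997=202 [pair 0] h(15,52)=(15*31+52)%997=517 [pair 1] h(8,56)=(8*31+56)%997=304 [pair 2] h(34,21)=(34*31+21)%997=78 [pair 3] h(61,61)=(61*31+61)%997=955 [pair 4] -> [202, 517, 304, 78, 955]
  Sibling for proof at L0: 8
L2: h(202,517)=(202*31+517)%997=797 [pair 0] h(304,78)=(304*31+78)%997=529 [pair 1] h(955,955)=(955*31+955)%997=650 [pair 2] -> [797, 529, 650]
  Sibling for proof at L1: 78
L3: h(797,529)=(797*31+529)%997=311 [pair 0] h(650,650)=(650*31+650)%997=860 [pair 1] -> [311, 860]
  Sibling for proof at L2: 797
L4: h(311,860)=(311*31+860)%997=531 [pair 0] -> [531]
  Sibling for proof at L3: 860
Root: 531
Proof path (sibling hashes from leaf to root): [8, 78, 797, 860]

Answer: 8 78 797 860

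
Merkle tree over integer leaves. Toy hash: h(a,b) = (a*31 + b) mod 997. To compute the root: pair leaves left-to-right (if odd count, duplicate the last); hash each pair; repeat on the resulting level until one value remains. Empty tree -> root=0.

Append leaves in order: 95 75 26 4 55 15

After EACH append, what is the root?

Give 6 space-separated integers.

After append 95 (leaves=[95]):
  L0: [95]
  root=95
After append 75 (leaves=[95, 75]):
  L0: [95, 75]
  L1: h(95,75)=(95*31+75)%997=29 -> [29]
  root=29
After append 26 (leaves=[95, 75, 26]):
  L0: [95, 75, 26]
  L1: h(95,75)=(95*31+75)%997=29 h(26,26)=(26*31+26)%997=832 -> [29, 832]
  L2: h(29,832)=(29*31+832)%997=734 -> [734]
  root=734
After append 4 (leaves=[95, 75, 26, 4]):
  L0: [95, 75, 26, 4]
  L1: h(95,75)=(95*31+75)%997=29 h(26,4)=(26*31+4)%997=810 -> [29, 810]
  L2: h(29,810)=(29*31+810)%997=712 -> [712]
  root=712
After append 55 (leaves=[95, 75, 26, 4, 55]):
  L0: [95, 75, 26, 4, 55]
  L1: h(95,75)=(95*31+75)%997=29 h(26,4)=(26*31+4)%997=810 h(55,55)=(55*31+55)%997=763 -> [29, 810, 763]
  L2: h(29,810)=(29*31+810)%997=712 h(763,763)=(763*31+763)%997=488 -> [712, 488]
  L3: h(712,488)=(712*31+488)%997=626 -> [626]
  root=626
After append 15 (leaves=[95, 75, 26, 4, 55, 15]):
  L0: [95, 75, 26, 4, 55, 15]
  L1: h(95,75)=(95*31+75)%997=29 h(26,4)=(26*31+4)%997=810 h(55,15)=(55*31+15)%997=723 -> [29, 810, 723]
  L2: h(29,810)=(29*31+810)%997=712 h(723,723)=(723*31+723)%997=205 -> [712, 205]
  L3: h(712,205)=(712*31+205)%997=343 -> [343]
  root=343

Answer: 95 29 734 712 626 343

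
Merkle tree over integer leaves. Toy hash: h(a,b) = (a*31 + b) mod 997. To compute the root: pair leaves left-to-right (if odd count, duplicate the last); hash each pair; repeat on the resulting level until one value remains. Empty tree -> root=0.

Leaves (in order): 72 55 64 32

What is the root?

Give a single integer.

L0: [72, 55, 64, 32]
L1: h(72,55)=(72*31+55)%997=293 h(64,32)=(64*31+32)%997=22 -> [293, 22]
L2: h(293,22)=(293*31+22)%997=132 -> [132]

Answer: 132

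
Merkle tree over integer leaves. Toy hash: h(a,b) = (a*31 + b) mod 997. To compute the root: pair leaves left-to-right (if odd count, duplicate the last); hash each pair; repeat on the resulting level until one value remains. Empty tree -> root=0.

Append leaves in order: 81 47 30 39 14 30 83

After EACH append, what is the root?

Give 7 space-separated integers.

After append 81 (leaves=[81]):
  L0: [81]
  root=81
After append 47 (leaves=[81, 47]):
  L0: [81, 47]
  L1: h(81,47)=(81*31+47)%997=564 -> [564]
  root=564
After append 30 (leaves=[81, 47, 30]):
  L0: [81, 47, 30]
  L1: h(81,47)=(81*31+47)%997=564 h(30,30)=(30*31+30)%997=960 -> [564, 960]
  L2: h(564,960)=(564*31+960)%997=498 -> [498]
  root=498
After append 39 (leaves=[81, 47, 30, 39]):
  L0: [81, 47, 30, 39]
  L1: h(81,47)=(81*31+47)%997=564 h(30,39)=(30*31+39)%997=969 -> [564, 969]
  L2: h(564,969)=(564*31+969)%997=507 -> [507]
  root=507
After append 14 (leaves=[81, 47, 30, 39, 14]):
  L0: [81, 47, 30, 39, 14]
  L1: h(81,47)=(81*31+47)%997=564 h(30,39)=(30*31+39)%997=969 h(14,14)=(14*31+14)%997=448 -> [564, 969, 448]
  L2: h(564,969)=(564*31+969)%997=507 h(448,448)=(448*31+448)%997=378 -> [507, 378]
  L3: h(507,378)=(507*31+378)%997=143 -> [143]
  root=143
After append 30 (leaves=[81, 47, 30, 39, 14, 30]):
  L0: [81, 47, 30, 39, 14, 30]
  L1: h(81,47)=(81*31+47)%997=564 h(30,39)=(30*31+39)%997=969 h(14,30)=(14*31+30)%997=464 -> [564, 969, 464]
  L2: h(564,969)=(564*31+969)%997=507 h(464,464)=(464*31+464)%997=890 -> [507, 890]
  L3: h(507,890)=(507*31+890)%997=655 -> [655]
  root=655
After append 83 (leaves=[81, 47, 30, 39, 14, 30, 83]):
  L0: [81, 47, 30, 39, 14, 30, 83]
  L1: h(81,47)=(81*31+47)%997=564 h(30,39)=(30*31+39)%997=969 h(14,30)=(14*31+30)%997=464 h(83,83)=(83*31+83)%997=662 -> [564, 969, 464, 662]
  L2: h(564,969)=(564*31+969)%997=507 h(464,662)=(464*31+662)%997=91 -> [507, 91]
  L3: h(507,91)=(507*31+91)%997=853 -> [853]
  root=853

Answer: 81 564 498 507 143 655 853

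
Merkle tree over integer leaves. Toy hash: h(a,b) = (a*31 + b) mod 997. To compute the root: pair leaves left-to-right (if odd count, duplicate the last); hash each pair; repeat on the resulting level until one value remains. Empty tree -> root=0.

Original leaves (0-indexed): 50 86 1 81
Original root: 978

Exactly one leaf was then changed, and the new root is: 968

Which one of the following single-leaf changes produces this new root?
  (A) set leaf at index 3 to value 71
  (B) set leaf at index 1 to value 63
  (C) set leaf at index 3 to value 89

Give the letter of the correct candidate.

Original leaves: [50, 86, 1, 81]
Target new root: 968
Try each candidate change and compute the resulting root:
Candidate A: set leaf[3] = 71 -> leaves = [50, 86, 1, 71]
  L0: [50, 86, 1, 71]
  L1: h(50,86)=(50*31+86)%997=639 h(1,71)=(1*31+71)%997=102 -> [639, 102]
  L2: h(639,102)=(639*31+102)%997=968 -> [968]
  root = 968 == target 968  ** MATCH **
Candidate B: set leaf[1] = 63 -> leaves = [50, 63, 1, 81]
  L0: [50, 63, 1, 81]
  L1: h(50,63)=(50*31+63)%997=616 h(1,81)=(1*31+81)%997=112 -> [616, 112]
  L2: h(616,112)=(616*31+112)%997=265 -> [265]
  root = 265 != target 968
Candidate C: set leaf[3] = 89 -> leaves = [50, 86, 1, 89]
  L0: [50, 86, 1, 89]
  L1: h(50,86)=(50*31+86)%997=639 h(1,89)=(1*31+89)%997=120 -> [639, 120]
  L2: h(639,120)=(639*31+120)%997=986 -> [986]
  root = 986 != target 968
Candidate A produces the target root.

Answer: A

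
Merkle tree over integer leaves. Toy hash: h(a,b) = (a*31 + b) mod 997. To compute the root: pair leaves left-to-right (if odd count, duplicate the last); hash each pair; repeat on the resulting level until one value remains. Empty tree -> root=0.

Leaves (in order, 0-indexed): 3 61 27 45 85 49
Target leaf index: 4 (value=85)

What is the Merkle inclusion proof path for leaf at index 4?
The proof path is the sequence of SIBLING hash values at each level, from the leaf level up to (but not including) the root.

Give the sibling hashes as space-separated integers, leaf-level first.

L0 (leaves): [3, 61, 27, 45, 85, 49], target index=4
L1: h(3,61)=(3*31+61)%997=154 [pair 0] h(27,45)=(27*31+45)%997=882 [pair 1] h(85,49)=(85*31+49)%997=690 [pair 2] -> [154, 882, 690]
  Sibling for proof at L0: 49
L2: h(154,882)=(154*31+882)%997=671 [pair 0] h(690,690)=(690*31+690)%997=146 [pair 1] -> [671, 146]
  Sibling for proof at L1: 690
L3: h(671,146)=(671*31+146)%997=10 [pair 0] -> [10]
  Sibling for proof at L2: 671
Root: 10
Proof path (sibling hashes from leaf to root): [49, 690, 671]

Answer: 49 690 671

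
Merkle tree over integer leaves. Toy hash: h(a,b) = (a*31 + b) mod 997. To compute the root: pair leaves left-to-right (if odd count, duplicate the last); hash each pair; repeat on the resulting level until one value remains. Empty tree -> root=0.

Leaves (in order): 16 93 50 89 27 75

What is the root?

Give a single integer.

L0: [16, 93, 50, 89, 27, 75]
L1: h(16,93)=(16*31+93)%997=589 h(50,89)=(50*31+89)%997=642 h(27,75)=(27*31+75)%997=912 -> [589, 642, 912]
L2: h(589,642)=(589*31+642)%997=955 h(912,912)=(912*31+912)%997=271 -> [955, 271]
L3: h(955,271)=(955*31+271)%997=963 -> [963]

Answer: 963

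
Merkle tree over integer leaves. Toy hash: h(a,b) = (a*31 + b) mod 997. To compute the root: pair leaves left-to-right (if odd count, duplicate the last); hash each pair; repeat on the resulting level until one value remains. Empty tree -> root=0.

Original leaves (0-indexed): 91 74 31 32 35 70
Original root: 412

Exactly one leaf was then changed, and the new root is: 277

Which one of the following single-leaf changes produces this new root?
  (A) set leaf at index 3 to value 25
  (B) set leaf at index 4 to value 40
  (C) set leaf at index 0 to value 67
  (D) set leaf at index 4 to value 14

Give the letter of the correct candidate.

Answer: C

Derivation:
Original leaves: [91, 74, 31, 32, 35, 70]
Target new root: 277
Try each candidate change and compute the resulting root:
Candidate A: set leaf[3] = 25 -> leaves = [91, 74, 31, 25, 35, 70]
  L0: [91, 74, 31, 25, 35, 70]
  L1: h(91,74)=(91*31+74)%997=901 h(31,25)=(31*31+25)%997=986 h(35,70)=(35*31+70)%997=158 -> [901, 986, 158]
  L2: h(901,986)=(901*31+986)%997=4 h(158,158)=(158*31+158)%997=71 -> [4, 71]
  L3: h(4,71)=(4*31+71)%997=195 -> [195]
  root = 195 != target 277
Candidate B: set leaf[4] = 40 -> leaves = [91, 74, 31, 32, 40, 70]
  L0: [91, 74, 31, 32, 40, 70]
  L1: h(91,74)=(91*31+74)%997=901 h(31,32)=(31*31+32)%997=993 h(40,70)=(40*31+70)%997=313 -> [901, 993, 313]
  L2: h(901,993)=(901*31+993)%997=11 h(313,313)=(313*31+313)%997=46 -> [11, 46]
  L3: h(11,46)=(11*31+46)%997=387 -> [387]
  root = 387 != target 277
Candidate C: set leaf[0] = 67 -> leaves = [67, 74, 31, 32, 35, 70]
  L0: [67, 74, 31, 32, 35, 70]
  L1: h(67,74)=(67*31+74)%997=157 h(31,32)=(31*31+32)%997=993 h(35,70)=(35*31+70)%997=158 -> [157, 993, 158]
  L2: h(157,993)=(157*31+993)%997=875 h(158,158)=(158*31+158)%997=71 -> [875, 71]
  L3: h(875,71)=(875*31+71)%997=277 -> [277]
  root = 277 == target 277  ** MATCH **
Candidate D: set leaf[4] = 14 -> leaves = [91, 74, 31, 32, 14, 70]
  L0: [91, 74, 31, 32, 14, 70]
  L1: h(91,74)=(91*31+74)%997=901 h(31,32)=(31*31+32)%997=993 h(14,70)=(14*31+70)%997=504 -> [901, 993, 504]
  L2: h(901,993)=(901*31+993)%997=11 h(504,504)=(504*31+504)%997=176 -> [11, 176]
  L3: h(11,176)=(11*31+176)%997=517 -> [517]
  root = 517 != target 277
Candidate C produces the target root.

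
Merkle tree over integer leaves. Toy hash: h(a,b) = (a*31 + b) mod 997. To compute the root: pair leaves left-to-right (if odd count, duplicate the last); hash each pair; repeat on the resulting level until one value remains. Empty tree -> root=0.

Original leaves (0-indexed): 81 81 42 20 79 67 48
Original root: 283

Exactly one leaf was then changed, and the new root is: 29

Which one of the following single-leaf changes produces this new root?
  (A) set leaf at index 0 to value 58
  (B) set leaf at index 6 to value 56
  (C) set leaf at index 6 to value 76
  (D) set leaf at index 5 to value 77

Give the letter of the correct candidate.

Answer: A

Derivation:
Original leaves: [81, 81, 42, 20, 79, 67, 48]
Target new root: 29
Try each candidate change and compute the resulting root:
Candidate A: set leaf[0] = 58 -> leaves = [58, 81, 42, 20, 79, 67, 48]
  L0: [58, 81, 42, 20, 79, 67, 48]
  L1: h(58,81)=(58*31+81)%997=882 h(42,20)=(42*31+20)%997=325 h(79,67)=(79*31+67)%997=522 h(48,48)=(48*31+48)%997=539 -> [882, 325, 522, 539]
  L2: h(882,325)=(882*31+325)%997=748 h(522,539)=(522*31+539)%997=769 -> [748, 769]
  L3: h(748,769)=(748*31+769)%997=29 -> [29]
  root = 29 == target 29  ** MATCH **
Candidate B: set leaf[6] = 56 -> leaves = [81, 81, 42, 20, 79, 67, 56]
  L0: [81, 81, 42, 20, 79, 67, 56]
  L1: h(81,81)=(81*31+81)%997=598 h(42,20)=(42*31+20)%997=325 h(79,67)=(79*31+67)%997=522 h(56,56)=(56*31+56)%997=795 -> [598, 325, 522, 795]
  L2: h(598,325)=(598*31+325)%997=917 h(522,795)=(522*31+795)%997=28 -> [917, 28]
  L3: h(917,28)=(917*31+28)%997=539 -> [539]
  root = 539 != target 29
Candidate C: set leaf[6] = 76 -> leaves = [81, 81, 42, 20, 79, 67, 76]
  L0: [81, 81, 42, 20, 79, 67, 76]
  L1: h(81,81)=(81*31+81)%997=598 h(42,20)=(42*31+20)%997=325 h(79,67)=(79*31+67)%997=522 h(76,76)=(76*31+76)%997=438 -> [598, 325, 522, 438]
  L2: h(598,325)=(598*31+325)%997=917 h(522,438)=(522*31+438)%997=668 -> [917, 668]
  L3: h(917,668)=(917*31+668)%997=182 -> [182]
  root = 182 != target 29
Candidate D: set leaf[5] = 77 -> leaves = [81, 81, 42, 20, 79, 77, 48]
  L0: [81, 81, 42, 20, 79, 77, 48]
  L1: h(81,81)=(81*31+81)%997=598 h(42,20)=(42*31+20)%997=325 h(79,77)=(79*31+77)%997=532 h(48,48)=(48*31+48)%997=539 -> [598, 325, 532, 539]
  L2: h(598,325)=(598*31+325)%997=917 h(532,539)=(532*31+539)%997=82 -> [917, 82]
  L3: h(917,82)=(917*31+82)%997=593 -> [593]
  root = 593 != target 29
Candidate A produces the target root.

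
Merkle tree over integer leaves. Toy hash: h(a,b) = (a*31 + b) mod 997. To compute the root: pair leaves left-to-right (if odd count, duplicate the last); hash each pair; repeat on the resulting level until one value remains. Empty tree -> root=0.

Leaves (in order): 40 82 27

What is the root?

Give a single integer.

L0: [40, 82, 27]
L1: h(40,82)=(40*31+82)%997=325 h(27,27)=(27*31+27)%997=864 -> [325, 864]
L2: h(325,864)=(325*31+864)%997=969 -> [969]

Answer: 969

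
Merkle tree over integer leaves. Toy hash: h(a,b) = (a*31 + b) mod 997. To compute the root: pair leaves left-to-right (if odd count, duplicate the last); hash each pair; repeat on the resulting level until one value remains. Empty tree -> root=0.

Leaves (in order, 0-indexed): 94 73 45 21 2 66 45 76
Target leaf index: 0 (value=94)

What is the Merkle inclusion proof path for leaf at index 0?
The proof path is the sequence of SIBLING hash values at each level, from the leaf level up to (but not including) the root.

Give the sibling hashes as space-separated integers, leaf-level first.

L0 (leaves): [94, 73, 45, 21, 2, 66, 45, 76], target index=0
L1: h(94,73)=(94*31+73)%997=993 [pair 0] h(45,21)=(45*31+21)%997=419 [pair 1] h(2,66)=(2*31+66)%997=128 [pair 2] h(45,76)=(45*31+76)%997=474 [pair 3] -> [993, 419, 128, 474]
  Sibling for proof at L0: 73
L2: h(993,419)=(993*31+419)%997=295 [pair 0] h(128,474)=(128*31+474)%997=454 [pair 1] -> [295, 454]
  Sibling for proof at L1: 419
L3: h(295,454)=(295*31+454)%997=626 [pair 0] -> [626]
  Sibling for proof at L2: 454
Root: 626
Proof path (sibling hashes from leaf to root): [73, 419, 454]

Answer: 73 419 454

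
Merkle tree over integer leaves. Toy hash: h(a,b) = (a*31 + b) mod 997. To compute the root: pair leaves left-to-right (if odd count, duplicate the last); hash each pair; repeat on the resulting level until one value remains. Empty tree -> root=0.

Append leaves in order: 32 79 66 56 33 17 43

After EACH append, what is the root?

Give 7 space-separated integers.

Answer: 32 74 418 408 578 66 402

Derivation:
After append 32 (leaves=[32]):
  L0: [32]
  root=32
After append 79 (leaves=[32, 79]):
  L0: [32, 79]
  L1: h(32,79)=(32*31+79)%997=74 -> [74]
  root=74
After append 66 (leaves=[32, 79, 66]):
  L0: [32, 79, 66]
  L1: h(32,79)=(32*31+79)%997=74 h(66,66)=(66*31+66)%997=118 -> [74, 118]
  L2: h(74,118)=(74*31+118)%997=418 -> [418]
  root=418
After append 56 (leaves=[32, 79, 66, 56]):
  L0: [32, 79, 66, 56]
  L1: h(32,79)=(32*31+79)%997=74 h(66,56)=(66*31+56)%997=108 -> [74, 108]
  L2: h(74,108)=(74*31+108)%997=408 -> [408]
  root=408
After append 33 (leaves=[32, 79, 66, 56, 33]):
  L0: [32, 79, 66, 56, 33]
  L1: h(32,79)=(32*31+79)%997=74 h(66,56)=(66*31+56)%997=108 h(33,33)=(33*31+33)%997=59 -> [74, 108, 59]
  L2: h(74,108)=(74*31+108)%997=408 h(59,59)=(59*31+59)%997=891 -> [408, 891]
  L3: h(408,891)=(408*31+891)%997=578 -> [578]
  root=578
After append 17 (leaves=[32, 79, 66, 56, 33, 17]):
  L0: [32, 79, 66, 56, 33, 17]
  L1: h(32,79)=(32*31+79)%997=74 h(66,56)=(66*31+56)%997=108 h(33,17)=(33*31+17)%997=43 -> [74, 108, 43]
  L2: h(74,108)=(74*31+108)%997=408 h(43,43)=(43*31+43)%997=379 -> [408, 379]
  L3: h(408,379)=(408*31+379)%997=66 -> [66]
  root=66
After append 43 (leaves=[32, 79, 66, 56, 33, 17, 43]):
  L0: [32, 79, 66, 56, 33, 17, 43]
  L1: h(32,79)=(32*31+79)%997=74 h(66,56)=(66*31+56)%997=108 h(33,17)=(33*31+17)%997=43 h(43,43)=(43*31+43)%997=379 -> [74, 108, 43, 379]
  L2: h(74,108)=(74*31+108)%997=408 h(43,379)=(43*31+379)%997=715 -> [408, 715]
  L3: h(408,715)=(408*31+715)%997=402 -> [402]
  root=402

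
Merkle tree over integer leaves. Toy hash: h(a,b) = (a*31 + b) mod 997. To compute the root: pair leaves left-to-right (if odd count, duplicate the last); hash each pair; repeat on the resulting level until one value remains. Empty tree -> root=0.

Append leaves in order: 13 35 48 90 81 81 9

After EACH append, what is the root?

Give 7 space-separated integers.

Answer: 13 438 159 201 442 442 132

Derivation:
After append 13 (leaves=[13]):
  L0: [13]
  root=13
After append 35 (leaves=[13, 35]):
  L0: [13, 35]
  L1: h(13,35)=(13*31+35)%997=438 -> [438]
  root=438
After append 48 (leaves=[13, 35, 48]):
  L0: [13, 35, 48]
  L1: h(13,35)=(13*31+35)%997=438 h(48,48)=(48*31+48)%997=539 -> [438, 539]
  L2: h(438,539)=(438*31+539)%997=159 -> [159]
  root=159
After append 90 (leaves=[13, 35, 48, 90]):
  L0: [13, 35, 48, 90]
  L1: h(13,35)=(13*31+35)%997=438 h(48,90)=(48*31+90)%997=581 -> [438, 581]
  L2: h(438,581)=(438*31+581)%997=201 -> [201]
  root=201
After append 81 (leaves=[13, 35, 48, 90, 81]):
  L0: [13, 35, 48, 90, 81]
  L1: h(13,35)=(13*31+35)%997=438 h(48,90)=(48*31+90)%997=581 h(81,81)=(81*31+81)%997=598 -> [438, 581, 598]
  L2: h(438,581)=(438*31+581)%997=201 h(598,598)=(598*31+598)%997=193 -> [201, 193]
  L3: h(201,193)=(201*31+193)%997=442 -> [442]
  root=442
After append 81 (leaves=[13, 35, 48, 90, 81, 81]):
  L0: [13, 35, 48, 90, 81, 81]
  L1: h(13,35)=(13*31+35)%997=438 h(48,90)=(48*31+90)%997=581 h(81,81)=(81*31+81)%997=598 -> [438, 581, 598]
  L2: h(438,581)=(438*31+581)%997=201 h(598,598)=(598*31+598)%997=193 -> [201, 193]
  L3: h(201,193)=(201*31+193)%997=442 -> [442]
  root=442
After append 9 (leaves=[13, 35, 48, 90, 81, 81, 9]):
  L0: [13, 35, 48, 90, 81, 81, 9]
  L1: h(13,35)=(13*31+35)%997=438 h(48,90)=(48*31+90)%997=581 h(81,81)=(81*31+81)%997=598 h(9,9)=(9*31+9)%997=288 -> [438, 581, 598, 288]
  L2: h(438,581)=(438*31+581)%997=201 h(598,288)=(598*31+288)%997=880 -> [201, 880]
  L3: h(201,880)=(201*31+880)%997=132 -> [132]
  root=132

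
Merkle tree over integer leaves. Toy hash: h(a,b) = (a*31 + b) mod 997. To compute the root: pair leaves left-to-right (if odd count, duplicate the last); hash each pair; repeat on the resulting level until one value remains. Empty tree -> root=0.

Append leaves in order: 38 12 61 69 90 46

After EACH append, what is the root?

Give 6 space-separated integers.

Answer: 38 193 956 964 410 996

Derivation:
After append 38 (leaves=[38]):
  L0: [38]
  root=38
After append 12 (leaves=[38, 12]):
  L0: [38, 12]
  L1: h(38,12)=(38*31+12)%997=193 -> [193]
  root=193
After append 61 (leaves=[38, 12, 61]):
  L0: [38, 12, 61]
  L1: h(38,12)=(38*31+12)%997=193 h(61,61)=(61*31+61)%997=955 -> [193, 955]
  L2: h(193,955)=(193*31+955)%997=956 -> [956]
  root=956
After append 69 (leaves=[38, 12, 61, 69]):
  L0: [38, 12, 61, 69]
  L1: h(38,12)=(38*31+12)%997=193 h(61,69)=(61*31+69)%997=963 -> [193, 963]
  L2: h(193,963)=(193*31+963)%997=964 -> [964]
  root=964
After append 90 (leaves=[38, 12, 61, 69, 90]):
  L0: [38, 12, 61, 69, 90]
  L1: h(38,12)=(38*31+12)%997=193 h(61,69)=(61*31+69)%997=963 h(90,90)=(90*31+90)%997=886 -> [193, 963, 886]
  L2: h(193,963)=(193*31+963)%997=964 h(886,886)=(886*31+886)%997=436 -> [964, 436]
  L3: h(964,436)=(964*31+436)%997=410 -> [410]
  root=410
After append 46 (leaves=[38, 12, 61, 69, 90, 46]):
  L0: [38, 12, 61, 69, 90, 46]
  L1: h(38,12)=(38*31+12)%997=193 h(61,69)=(61*31+69)%997=963 h(90,46)=(90*31+46)%997=842 -> [193, 963, 842]
  L2: h(193,963)=(193*31+963)%997=964 h(842,842)=(842*31+842)%997=25 -> [964, 25]
  L3: h(964,25)=(964*31+25)%997=996 -> [996]
  root=996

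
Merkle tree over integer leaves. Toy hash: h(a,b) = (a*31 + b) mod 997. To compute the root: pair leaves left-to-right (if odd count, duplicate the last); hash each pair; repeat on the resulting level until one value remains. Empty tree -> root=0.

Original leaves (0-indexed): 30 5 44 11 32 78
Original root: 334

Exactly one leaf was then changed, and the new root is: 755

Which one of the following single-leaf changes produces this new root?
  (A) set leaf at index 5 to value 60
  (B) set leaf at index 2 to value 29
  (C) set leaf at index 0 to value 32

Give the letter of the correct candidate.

Original leaves: [30, 5, 44, 11, 32, 78]
Target new root: 755
Try each candidate change and compute the resulting root:
Candidate A: set leaf[5] = 60 -> leaves = [30, 5, 44, 11, 32, 60]
  L0: [30, 5, 44, 11, 32, 60]
  L1: h(30,5)=(30*31+5)%997=935 h(44,11)=(44*31+11)%997=378 h(32,60)=(32*31+60)%997=55 -> [935, 378, 55]
  L2: h(935,378)=(935*31+378)%997=450 h(55,55)=(55*31+55)%997=763 -> [450, 763]
  L3: h(450,763)=(450*31+763)%997=755 -> [755]
  root = 755 == target 755  ** MATCH **
Candidate B: set leaf[2] = 29 -> leaves = [30, 5, 29, 11, 32, 78]
  L0: [30, 5, 29, 11, 32, 78]
  L1: h(30,5)=(30*31+5)%997=935 h(29,11)=(29*31+11)%997=910 h(32,78)=(32*31+78)%997=73 -> [935, 910, 73]
  L2: h(935,910)=(935*31+910)%997=982 h(73,73)=(73*31+73)%997=342 -> [982, 342]
  L3: h(982,342)=(982*31+342)%997=874 -> [874]
  root = 874 != target 755
Candidate C: set leaf[0] = 32 -> leaves = [32, 5, 44, 11, 32, 78]
  L0: [32, 5, 44, 11, 32, 78]
  L1: h(32,5)=(32*31+5)%997=0 h(44,11)=(44*31+11)%997=378 h(32,78)=(32*31+78)%997=73 -> [0, 378, 73]
  L2: h(0,378)=(0*31+378)%997=378 h(73,73)=(73*31+73)%997=342 -> [378, 342]
  L3: h(378,342)=(378*31+342)%997=96 -> [96]
  root = 96 != target 755
Candidate A produces the target root.

Answer: A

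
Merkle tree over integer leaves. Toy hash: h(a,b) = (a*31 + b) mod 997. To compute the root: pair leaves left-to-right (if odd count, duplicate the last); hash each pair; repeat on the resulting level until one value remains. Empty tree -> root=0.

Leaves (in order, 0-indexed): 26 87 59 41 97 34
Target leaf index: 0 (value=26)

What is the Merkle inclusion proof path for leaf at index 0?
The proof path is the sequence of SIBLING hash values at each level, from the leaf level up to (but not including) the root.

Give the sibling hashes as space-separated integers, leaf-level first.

Answer: 87 873 603

Derivation:
L0 (leaves): [26, 87, 59, 41, 97, 34], target index=0
L1: h(26,87)=(26*31+87)%997=893 [pair 0] h(59,41)=(59*31+41)%997=873 [pair 1] h(97,34)=(97*31+34)%997=50 [pair 2] -> [893, 873, 50]
  Sibling for proof at L0: 87
L2: h(893,873)=(893*31+873)%997=640 [pair 0] h(50,50)=(50*31+50)%997=603 [pair 1] -> [640, 603]
  Sibling for proof at L1: 873
L3: h(640,603)=(640*31+603)%997=503 [pair 0] -> [503]
  Sibling for proof at L2: 603
Root: 503
Proof path (sibling hashes from leaf to root): [87, 873, 603]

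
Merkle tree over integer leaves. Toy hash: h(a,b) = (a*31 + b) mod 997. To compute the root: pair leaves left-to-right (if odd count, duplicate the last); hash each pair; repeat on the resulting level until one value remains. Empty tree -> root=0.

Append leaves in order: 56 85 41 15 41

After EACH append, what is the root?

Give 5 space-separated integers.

Answer: 56 824 934 908 342

Derivation:
After append 56 (leaves=[56]):
  L0: [56]
  root=56
After append 85 (leaves=[56, 85]):
  L0: [56, 85]
  L1: h(56,85)=(56*31+85)%997=824 -> [824]
  root=824
After append 41 (leaves=[56, 85, 41]):
  L0: [56, 85, 41]
  L1: h(56,85)=(56*31+85)%997=824 h(41,41)=(41*31+41)%997=315 -> [824, 315]
  L2: h(824,315)=(824*31+315)%997=934 -> [934]
  root=934
After append 15 (leaves=[56, 85, 41, 15]):
  L0: [56, 85, 41, 15]
  L1: h(56,85)=(56*31+85)%997=824 h(41,15)=(41*31+15)%997=289 -> [824, 289]
  L2: h(824,289)=(824*31+289)%997=908 -> [908]
  root=908
After append 41 (leaves=[56, 85, 41, 15, 41]):
  L0: [56, 85, 41, 15, 41]
  L1: h(56,85)=(56*31+85)%997=824 h(41,15)=(41*31+15)%997=289 h(41,41)=(41*31+41)%997=315 -> [824, 289, 315]
  L2: h(824,289)=(824*31+289)%997=908 h(315,315)=(315*31+315)%997=110 -> [908, 110]
  L3: h(908,110)=(908*31+110)%997=342 -> [342]
  root=342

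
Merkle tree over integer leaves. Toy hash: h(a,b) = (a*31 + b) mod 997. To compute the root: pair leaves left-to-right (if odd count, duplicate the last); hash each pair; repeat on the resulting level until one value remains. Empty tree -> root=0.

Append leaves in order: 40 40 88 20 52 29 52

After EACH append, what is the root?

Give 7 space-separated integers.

After append 40 (leaves=[40]):
  L0: [40]
  root=40
After append 40 (leaves=[40, 40]):
  L0: [40, 40]
  L1: h(40,40)=(40*31+40)%997=283 -> [283]
  root=283
After append 88 (leaves=[40, 40, 88]):
  L0: [40, 40, 88]
  L1: h(40,40)=(40*31+40)%997=283 h(88,88)=(88*31+88)%997=822 -> [283, 822]
  L2: h(283,822)=(283*31+822)%997=622 -> [622]
  root=622
After append 20 (leaves=[40, 40, 88, 20]):
  L0: [40, 40, 88, 20]
  L1: h(40,40)=(40*31+40)%997=283 h(88,20)=(88*31+20)%997=754 -> [283, 754]
  L2: h(283,754)=(283*31+754)%997=554 -> [554]
  root=554
After append 52 (leaves=[40, 40, 88, 20, 52]):
  L0: [40, 40, 88, 20, 52]
  L1: h(40,40)=(40*31+40)%997=283 h(88,20)=(88*31+20)%997=754 h(52,52)=(52*31+52)%997=667 -> [283, 754, 667]
  L2: h(283,754)=(283*31+754)%997=554 h(667,667)=(667*31+667)%997=407 -> [554, 407]
  L3: h(554,407)=(554*31+407)%997=632 -> [632]
  root=632
After append 29 (leaves=[40, 40, 88, 20, 52, 29]):
  L0: [40, 40, 88, 20, 52, 29]
  L1: h(40,40)=(40*31+40)%997=283 h(88,20)=(88*31+20)%997=754 h(52,29)=(52*31+29)%997=644 -> [283, 754, 644]
  L2: h(283,754)=(283*31+754)%997=554 h(644,644)=(644*31+644)%997=668 -> [554, 668]
  L3: h(554,668)=(554*31+668)%997=893 -> [893]
  root=893
After append 52 (leaves=[40, 40, 88, 20, 52, 29, 52]):
  L0: [40, 40, 88, 20, 52, 29, 52]
  L1: h(40,40)=(40*31+40)%997=283 h(88,20)=(88*31+20)%997=754 h(52,29)=(52*31+29)%997=644 h(52,52)=(52*31+52)%997=667 -> [283, 754, 644, 667]
  L2: h(283,754)=(283*31+754)%997=554 h(644,667)=(644*31+667)%997=691 -> [554, 691]
  L3: h(554,691)=(554*31+691)%997=916 -> [916]
  root=916

Answer: 40 283 622 554 632 893 916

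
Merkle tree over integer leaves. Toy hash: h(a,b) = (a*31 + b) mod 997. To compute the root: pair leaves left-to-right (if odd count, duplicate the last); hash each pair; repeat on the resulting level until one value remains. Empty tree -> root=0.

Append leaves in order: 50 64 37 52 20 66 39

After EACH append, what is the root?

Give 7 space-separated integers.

After append 50 (leaves=[50]):
  L0: [50]
  root=50
After append 64 (leaves=[50, 64]):
  L0: [50, 64]
  L1: h(50,64)=(50*31+64)%997=617 -> [617]
  root=617
After append 37 (leaves=[50, 64, 37]):
  L0: [50, 64, 37]
  L1: h(50,64)=(50*31+64)%997=617 h(37,37)=(37*31+37)%997=187 -> [617, 187]
  L2: h(617,187)=(617*31+187)%997=371 -> [371]
  root=371
After append 52 (leaves=[50, 64, 37, 52]):
  L0: [50, 64, 37, 52]
  L1: h(50,64)=(50*31+64)%997=617 h(37,52)=(37*31+52)%997=202 -> [617, 202]
  L2: h(617,202)=(617*31+202)%997=386 -> [386]
  root=386
After append 20 (leaves=[50, 64, 37, 52, 20]):
  L0: [50, 64, 37, 52, 20]
  L1: h(50,64)=(50*31+64)%997=617 h(37,52)=(37*31+52)%997=202 h(20,20)=(20*31+20)%997=640 -> [617, 202, 640]
  L2: h(617,202)=(617*31+202)%997=386 h(640,640)=(640*31+640)%997=540 -> [386, 540]
  L3: h(386,540)=(386*31+540)%997=542 -> [542]
  root=542
After append 66 (leaves=[50, 64, 37, 52, 20, 66]):
  L0: [50, 64, 37, 52, 20, 66]
  L1: h(50,64)=(50*31+64)%997=617 h(37,52)=(37*31+52)%997=202 h(20,66)=(20*31+66)%997=686 -> [617, 202, 686]
  L2: h(617,202)=(617*31+202)%997=386 h(686,686)=(686*31+686)%997=18 -> [386, 18]
  L3: h(386,18)=(386*31+18)%997=20 -> [20]
  root=20
After append 39 (leaves=[50, 64, 37, 52, 20, 66, 39]):
  L0: [50, 64, 37, 52, 20, 66, 39]
  L1: h(50,64)=(50*31+64)%997=617 h(37,52)=(37*31+52)%997=202 h(20,66)=(20*31+66)%997=686 h(39,39)=(39*31+39)%997=251 -> [617, 202, 686, 251]
  L2: h(617,202)=(617*31+202)%997=386 h(686,251)=(686*31+251)%997=580 -> [386, 580]
  L3: h(386,580)=(386*31+580)%997=582 -> [582]
  root=582

Answer: 50 617 371 386 542 20 582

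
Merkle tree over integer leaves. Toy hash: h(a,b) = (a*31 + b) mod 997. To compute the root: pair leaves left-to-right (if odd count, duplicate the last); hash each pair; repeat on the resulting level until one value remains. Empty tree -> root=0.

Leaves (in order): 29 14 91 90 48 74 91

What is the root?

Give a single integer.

L0: [29, 14, 91, 90, 48, 74, 91]
L1: h(29,14)=(29*31+14)%997=913 h(91,90)=(91*31+90)%997=917 h(48,74)=(48*31+74)%997=565 h(91,91)=(91*31+91)%997=918 -> [913, 917, 565, 918]
L2: h(913,917)=(913*31+917)%997=307 h(565,918)=(565*31+918)%997=487 -> [307, 487]
L3: h(307,487)=(307*31+487)%997=34 -> [34]

Answer: 34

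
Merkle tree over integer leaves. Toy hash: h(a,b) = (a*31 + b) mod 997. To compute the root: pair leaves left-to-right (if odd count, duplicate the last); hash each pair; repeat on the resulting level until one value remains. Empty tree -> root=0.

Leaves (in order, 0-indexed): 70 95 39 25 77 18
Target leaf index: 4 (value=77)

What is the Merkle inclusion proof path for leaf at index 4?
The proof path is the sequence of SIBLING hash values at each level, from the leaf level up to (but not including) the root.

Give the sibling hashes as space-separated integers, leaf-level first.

Answer: 18 411 662

Derivation:
L0 (leaves): [70, 95, 39, 25, 77, 18], target index=4
L1: h(70,95)=(70*31+95)%997=271 [pair 0] h(39,25)=(39*31+25)%997=237 [pair 1] h(77,18)=(77*31+18)%997=411 [pair 2] -> [271, 237, 411]
  Sibling for proof at L0: 18
L2: h(271,237)=(271*31+237)%997=662 [pair 0] h(411,411)=(411*31+411)%997=191 [pair 1] -> [662, 191]
  Sibling for proof at L1: 411
L3: h(662,191)=(662*31+191)%997=773 [pair 0] -> [773]
  Sibling for proof at L2: 662
Root: 773
Proof path (sibling hashes from leaf to root): [18, 411, 662]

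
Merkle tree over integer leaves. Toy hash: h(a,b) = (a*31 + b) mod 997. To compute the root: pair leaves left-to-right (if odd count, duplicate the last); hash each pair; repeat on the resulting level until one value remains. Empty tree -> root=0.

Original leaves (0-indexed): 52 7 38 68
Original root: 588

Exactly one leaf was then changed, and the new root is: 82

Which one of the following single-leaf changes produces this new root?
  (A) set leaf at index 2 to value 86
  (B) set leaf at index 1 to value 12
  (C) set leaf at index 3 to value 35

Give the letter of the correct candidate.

Original leaves: [52, 7, 38, 68]
Target new root: 82
Try each candidate change and compute the resulting root:
Candidate A: set leaf[2] = 86 -> leaves = [52, 7, 86, 68]
  L0: [52, 7, 86, 68]
  L1: h(52,7)=(52*31+7)%997=622 h(86,68)=(86*31+68)%997=740 -> [622, 740]
  L2: h(622,740)=(622*31+740)%997=82 -> [82]
  root = 82 == target 82  ** MATCH **
Candidate B: set leaf[1] = 12 -> leaves = [52, 12, 38, 68]
  L0: [52, 12, 38, 68]
  L1: h(52,12)=(52*31+12)%997=627 h(38,68)=(38*31+68)%997=249 -> [627, 249]
  L2: h(627,249)=(627*31+249)%997=743 -> [743]
  root = 743 != target 82
Candidate C: set leaf[3] = 35 -> leaves = [52, 7, 38, 35]
  L0: [52, 7, 38, 35]
  L1: h(52,7)=(52*31+7)%997=622 h(38,35)=(38*31+35)%997=216 -> [622, 216]
  L2: h(622,216)=(622*31+216)%997=555 -> [555]
  root = 555 != target 82
Candidate A produces the target root.

Answer: A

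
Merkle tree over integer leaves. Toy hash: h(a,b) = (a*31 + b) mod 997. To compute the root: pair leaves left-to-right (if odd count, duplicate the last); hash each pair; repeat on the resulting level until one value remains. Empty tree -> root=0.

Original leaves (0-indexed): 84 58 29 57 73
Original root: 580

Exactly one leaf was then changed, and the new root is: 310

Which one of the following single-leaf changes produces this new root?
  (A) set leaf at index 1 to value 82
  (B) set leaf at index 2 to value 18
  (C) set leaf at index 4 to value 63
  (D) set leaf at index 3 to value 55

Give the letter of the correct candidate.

Answer: C

Derivation:
Original leaves: [84, 58, 29, 57, 73]
Target new root: 310
Try each candidate change and compute the resulting root:
Candidate A: set leaf[1] = 82 -> leaves = [84, 82, 29, 57, 73]
  L0: [84, 82, 29, 57, 73]
  L1: h(84,82)=(84*31+82)%997=692 h(29,57)=(29*31+57)%997=956 h(73,73)=(73*31+73)%997=342 -> [692, 956, 342]
  L2: h(692,956)=(692*31+956)%997=474 h(342,342)=(342*31+342)%997=974 -> [474, 974]
  L3: h(474,974)=(474*31+974)%997=713 -> [713]
  root = 713 != target 310
Candidate B: set leaf[2] = 18 -> leaves = [84, 58, 18, 57, 73]
  L0: [84, 58, 18, 57, 73]
  L1: h(84,58)=(84*31+58)%997=668 h(18,57)=(18*31+57)%997=615 h(73,73)=(73*31+73)%997=342 -> [668, 615, 342]
  L2: h(668,615)=(668*31+615)%997=386 h(342,342)=(342*31+342)%997=974 -> [386, 974]
  L3: h(386,974)=(386*31+974)%997=976 -> [976]
  root = 976 != target 310
Candidate C: set leaf[4] = 63 -> leaves = [84, 58, 29, 57, 63]
  L0: [84, 58, 29, 57, 63]
  L1: h(84,58)=(84*31+58)%997=668 h(29,57)=(29*31+57)%997=956 h(63,63)=(63*31+63)%997=22 -> [668, 956, 22]
  L2: h(668,956)=(668*31+956)%997=727 h(22,22)=(22*31+22)%997=704 -> [727, 704]
  L3: h(727,704)=(727*31+704)%997=310 -> [310]
  root = 310 == target 310  ** MATCH **
Candidate D: set leaf[3] = 55 -> leaves = [84, 58, 29, 55, 73]
  L0: [84, 58, 29, 55, 73]
  L1: h(84,58)=(84*31+58)%997=668 h(29,55)=(29*31+55)%997=954 h(73,73)=(73*31+73)%997=342 -> [668, 954, 342]
  L2: h(668,954)=(668*31+954)%997=725 h(342,342)=(342*31+342)%997=974 -> [725, 974]
  L3: h(725,974)=(725*31+974)%997=518 -> [518]
  root = 518 != target 310
Candidate C produces the target root.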